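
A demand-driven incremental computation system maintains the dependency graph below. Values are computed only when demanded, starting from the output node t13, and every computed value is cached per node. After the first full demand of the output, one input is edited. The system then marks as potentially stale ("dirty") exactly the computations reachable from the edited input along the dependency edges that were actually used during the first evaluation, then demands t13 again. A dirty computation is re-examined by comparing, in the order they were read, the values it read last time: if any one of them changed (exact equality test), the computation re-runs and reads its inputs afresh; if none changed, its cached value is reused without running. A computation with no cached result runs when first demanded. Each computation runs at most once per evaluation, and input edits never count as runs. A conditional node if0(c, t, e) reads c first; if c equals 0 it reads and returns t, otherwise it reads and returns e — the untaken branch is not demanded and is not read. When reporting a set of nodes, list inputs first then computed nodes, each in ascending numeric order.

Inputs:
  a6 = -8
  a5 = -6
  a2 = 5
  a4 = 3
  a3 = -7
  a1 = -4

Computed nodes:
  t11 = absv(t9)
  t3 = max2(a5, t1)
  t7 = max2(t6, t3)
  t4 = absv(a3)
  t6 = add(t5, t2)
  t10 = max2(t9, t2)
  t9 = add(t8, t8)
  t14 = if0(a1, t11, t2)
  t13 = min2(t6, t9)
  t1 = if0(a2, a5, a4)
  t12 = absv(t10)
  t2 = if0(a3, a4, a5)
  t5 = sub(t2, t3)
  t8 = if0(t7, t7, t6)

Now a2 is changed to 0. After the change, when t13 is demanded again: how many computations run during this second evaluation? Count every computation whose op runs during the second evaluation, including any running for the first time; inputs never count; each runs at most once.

First evaluation (everything demanded from the output):
  t1 = if0(a2=5 -> else branch a4) = 3
  t2 = if0(a3=-7 -> else branch a5) = -6
  t3 = max2(-6, 3) = 3
  t5 = sub(-6, 3) = -9
  t6 = add(-9, -6) = -15
  t7 = max2(-15, 3) = 3
  t8 = if0(t7=3 -> else branch t6) = -15
  t9 = add(-15, -15) = -30
  t13 = min2(-15, -30) = -30

Propagation after the edit:
  t1: runs — a2 5->0; result -6.
  t3: runs — t1 3->-6; result -6.
  t5: runs — t3 3->-6; result 0.
  t6: runs — t5 -9->0; result -6.
  t7: runs — t6 -15->-6; t3 3->-6; result -6.
  t8: runs — t7 3->-6; t6 -15->-6; result -6.
  t9: runs — t8 -15->-6; t8 -15->-6; result -12.
  t13: runs — t6 -15->-6; t9 -30->-12; result -12.

Computations that run: t1, t3, t5, t6, t7, t8, t9, t13 — 8 in total.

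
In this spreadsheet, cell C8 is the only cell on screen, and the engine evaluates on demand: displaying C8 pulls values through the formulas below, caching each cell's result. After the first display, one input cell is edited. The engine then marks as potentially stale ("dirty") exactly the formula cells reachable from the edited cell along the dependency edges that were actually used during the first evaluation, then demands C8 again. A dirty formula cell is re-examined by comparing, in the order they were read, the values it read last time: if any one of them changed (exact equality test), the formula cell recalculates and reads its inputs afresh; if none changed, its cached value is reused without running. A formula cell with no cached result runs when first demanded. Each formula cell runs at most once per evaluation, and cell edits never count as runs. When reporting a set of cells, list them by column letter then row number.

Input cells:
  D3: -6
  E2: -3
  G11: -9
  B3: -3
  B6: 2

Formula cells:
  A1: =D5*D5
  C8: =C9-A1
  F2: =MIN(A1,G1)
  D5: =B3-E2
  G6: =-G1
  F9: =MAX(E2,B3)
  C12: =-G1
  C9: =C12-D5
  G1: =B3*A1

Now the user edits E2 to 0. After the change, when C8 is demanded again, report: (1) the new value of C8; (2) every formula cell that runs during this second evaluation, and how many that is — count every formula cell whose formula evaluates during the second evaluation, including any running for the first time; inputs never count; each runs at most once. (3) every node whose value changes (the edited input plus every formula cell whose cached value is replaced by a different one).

C8 now evaluates to 21.
Run set: A1, C8, C9, C12, D5, G1 (6 run).
Changed values: A1, C8, C9, C12, D5, E2, G1.

Initial pass — values computed on the first demand:
  D5 = -3 - -3 = 0
  A1 = 0 * 0 = 0
  G1 = -3 * 0 = 0
  C12 = -(0) = 0
  C9 = 0 - 0 = 0
  C8 = 0 - 0 = 0

Second demand — change propagation:
  D5: re-runs because E2 -3->0; new result -3.
  A1: re-runs because D5 0->-3; D5 0->-3; new result 9.
  G1: re-runs because A1 0->9; new result -27.
  C12: re-runs because G1 0->-27; new result 27.
  C9: re-runs because C12 0->27; D5 0->-3; new result 30.
  C8: re-runs because C9 0->30; A1 0->9; new result 21.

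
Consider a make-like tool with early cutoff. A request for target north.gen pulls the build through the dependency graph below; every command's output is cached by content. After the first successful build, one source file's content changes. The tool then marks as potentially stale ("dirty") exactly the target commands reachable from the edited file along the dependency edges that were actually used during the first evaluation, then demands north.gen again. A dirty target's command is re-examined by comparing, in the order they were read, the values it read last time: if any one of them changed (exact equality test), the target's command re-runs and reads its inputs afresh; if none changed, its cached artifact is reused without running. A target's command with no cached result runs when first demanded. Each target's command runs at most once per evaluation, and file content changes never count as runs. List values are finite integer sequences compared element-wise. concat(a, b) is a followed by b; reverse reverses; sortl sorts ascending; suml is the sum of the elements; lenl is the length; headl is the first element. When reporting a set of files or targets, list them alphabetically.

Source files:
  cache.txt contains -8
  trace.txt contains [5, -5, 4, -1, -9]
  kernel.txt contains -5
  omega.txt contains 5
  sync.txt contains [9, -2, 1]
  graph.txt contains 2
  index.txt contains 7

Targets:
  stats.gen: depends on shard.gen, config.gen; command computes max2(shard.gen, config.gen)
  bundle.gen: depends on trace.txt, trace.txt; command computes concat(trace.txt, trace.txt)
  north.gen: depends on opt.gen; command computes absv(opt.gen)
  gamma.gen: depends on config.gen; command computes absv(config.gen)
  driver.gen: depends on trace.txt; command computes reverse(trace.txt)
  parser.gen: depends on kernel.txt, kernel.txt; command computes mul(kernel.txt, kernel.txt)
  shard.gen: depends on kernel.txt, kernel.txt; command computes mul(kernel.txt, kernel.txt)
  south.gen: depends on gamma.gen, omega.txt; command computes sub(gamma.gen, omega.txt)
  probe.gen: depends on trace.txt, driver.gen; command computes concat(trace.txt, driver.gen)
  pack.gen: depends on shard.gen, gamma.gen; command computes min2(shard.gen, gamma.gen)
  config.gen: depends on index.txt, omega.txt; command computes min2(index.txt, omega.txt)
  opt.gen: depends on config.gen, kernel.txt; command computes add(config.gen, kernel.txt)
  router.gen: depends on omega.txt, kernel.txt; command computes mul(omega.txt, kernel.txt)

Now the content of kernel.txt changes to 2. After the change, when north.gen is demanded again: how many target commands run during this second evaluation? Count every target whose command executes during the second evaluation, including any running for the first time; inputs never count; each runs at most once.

2 target commands run: north.gen, opt.gen.

First demand of the output computes:
  config.gen = min2(7, 5) = 5
  opt.gen = add(5, -5) = 0
  north.gen = absv(0) = 0

After the edit, cleaning proceeds:
  opt.gen: a read changed (kernel.txt -5->2) — executes, giving 7.
  north.gen: a read changed (opt.gen 0->7) — executes, giving 7.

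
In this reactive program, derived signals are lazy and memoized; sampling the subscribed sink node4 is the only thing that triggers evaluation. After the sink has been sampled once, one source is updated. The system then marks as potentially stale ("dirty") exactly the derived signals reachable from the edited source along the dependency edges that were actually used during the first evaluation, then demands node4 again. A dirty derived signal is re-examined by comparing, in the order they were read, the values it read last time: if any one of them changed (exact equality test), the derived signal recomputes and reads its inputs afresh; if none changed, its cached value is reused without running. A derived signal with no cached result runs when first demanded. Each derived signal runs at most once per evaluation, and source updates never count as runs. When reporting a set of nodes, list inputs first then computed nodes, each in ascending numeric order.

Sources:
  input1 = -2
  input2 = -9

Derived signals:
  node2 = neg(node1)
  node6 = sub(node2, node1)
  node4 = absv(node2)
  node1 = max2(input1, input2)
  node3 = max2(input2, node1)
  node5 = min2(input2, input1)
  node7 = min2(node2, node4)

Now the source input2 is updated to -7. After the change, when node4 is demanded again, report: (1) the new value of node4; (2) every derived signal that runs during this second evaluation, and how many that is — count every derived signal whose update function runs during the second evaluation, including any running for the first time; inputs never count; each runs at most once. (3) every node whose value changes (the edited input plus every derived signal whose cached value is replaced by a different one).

Demanding node4 again yields 2.
1 derived signals run: node1.
The nodes whose values change: input2.
Note the absorption at node1: it re-runs yet its value is the same, leaving the output's value untouched.

First demand of the output computes:
  node1 = max2(-2, -9) = -2
  node2 = neg(-2) = 2
  node4 = absv(2) = 2

After the edit, cleaning proceeds:
  node1: a read changed (input2 -9->-7) — executes, giving -2 — identical to its old value.
  node2: dirty, but its reads are unchanged (node1 unchanged); cached 2 stands.
  node4: dirty, but its reads are unchanged (node2 unchanged); cached 2 stands.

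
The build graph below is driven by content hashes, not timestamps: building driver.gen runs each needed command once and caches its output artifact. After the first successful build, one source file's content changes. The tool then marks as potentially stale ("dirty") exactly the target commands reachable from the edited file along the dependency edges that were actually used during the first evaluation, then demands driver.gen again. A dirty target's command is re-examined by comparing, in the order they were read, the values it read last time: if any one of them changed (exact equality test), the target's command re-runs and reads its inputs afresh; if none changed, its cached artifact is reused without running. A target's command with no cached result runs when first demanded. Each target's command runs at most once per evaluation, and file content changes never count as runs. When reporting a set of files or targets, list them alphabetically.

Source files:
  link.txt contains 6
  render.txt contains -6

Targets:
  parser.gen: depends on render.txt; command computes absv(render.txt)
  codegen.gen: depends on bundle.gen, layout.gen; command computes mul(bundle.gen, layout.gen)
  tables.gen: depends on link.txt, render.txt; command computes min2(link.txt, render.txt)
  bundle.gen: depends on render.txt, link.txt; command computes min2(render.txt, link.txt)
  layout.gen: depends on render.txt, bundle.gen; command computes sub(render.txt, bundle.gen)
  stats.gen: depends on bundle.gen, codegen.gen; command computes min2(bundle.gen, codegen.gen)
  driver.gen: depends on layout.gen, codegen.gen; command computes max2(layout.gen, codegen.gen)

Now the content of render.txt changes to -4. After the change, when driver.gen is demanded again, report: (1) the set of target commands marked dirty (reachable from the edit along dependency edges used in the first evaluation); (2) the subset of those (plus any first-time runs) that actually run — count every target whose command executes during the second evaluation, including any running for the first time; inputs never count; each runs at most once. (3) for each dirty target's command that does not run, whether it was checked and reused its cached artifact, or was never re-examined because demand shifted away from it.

Dirty set: bundle.gen, codegen.gen, driver.gen, layout.gen.
Run set: bundle.gen, codegen.gen, layout.gen (3 run).
Re-examined without running (cache reused): driver.gen.
The important point: at driver.gen every value read last time is unchanged, so the dirty flag clears without a run.

Initial pass — values computed on the first demand:
  bundle.gen = min2(-6, 6) = -6
  layout.gen = sub(-6, -6) = 0
  codegen.gen = mul(-6, 0) = 0
  driver.gen = max2(0, 0) = 0

Second demand — change propagation:
  bundle.gen: re-runs because render.txt -6->-4; new result -4.
  layout.gen: re-runs because render.txt -6->-4; bundle.gen -6->-4; new result 0 (unchanged).
  codegen.gen: re-runs because bundle.gen -6->-4; new result 0 (unchanged).
  driver.gen: re-examined; everything it read last time is the same (layout.gen unchanged, codegen.gen unchanged) — cache 0 kept, no run.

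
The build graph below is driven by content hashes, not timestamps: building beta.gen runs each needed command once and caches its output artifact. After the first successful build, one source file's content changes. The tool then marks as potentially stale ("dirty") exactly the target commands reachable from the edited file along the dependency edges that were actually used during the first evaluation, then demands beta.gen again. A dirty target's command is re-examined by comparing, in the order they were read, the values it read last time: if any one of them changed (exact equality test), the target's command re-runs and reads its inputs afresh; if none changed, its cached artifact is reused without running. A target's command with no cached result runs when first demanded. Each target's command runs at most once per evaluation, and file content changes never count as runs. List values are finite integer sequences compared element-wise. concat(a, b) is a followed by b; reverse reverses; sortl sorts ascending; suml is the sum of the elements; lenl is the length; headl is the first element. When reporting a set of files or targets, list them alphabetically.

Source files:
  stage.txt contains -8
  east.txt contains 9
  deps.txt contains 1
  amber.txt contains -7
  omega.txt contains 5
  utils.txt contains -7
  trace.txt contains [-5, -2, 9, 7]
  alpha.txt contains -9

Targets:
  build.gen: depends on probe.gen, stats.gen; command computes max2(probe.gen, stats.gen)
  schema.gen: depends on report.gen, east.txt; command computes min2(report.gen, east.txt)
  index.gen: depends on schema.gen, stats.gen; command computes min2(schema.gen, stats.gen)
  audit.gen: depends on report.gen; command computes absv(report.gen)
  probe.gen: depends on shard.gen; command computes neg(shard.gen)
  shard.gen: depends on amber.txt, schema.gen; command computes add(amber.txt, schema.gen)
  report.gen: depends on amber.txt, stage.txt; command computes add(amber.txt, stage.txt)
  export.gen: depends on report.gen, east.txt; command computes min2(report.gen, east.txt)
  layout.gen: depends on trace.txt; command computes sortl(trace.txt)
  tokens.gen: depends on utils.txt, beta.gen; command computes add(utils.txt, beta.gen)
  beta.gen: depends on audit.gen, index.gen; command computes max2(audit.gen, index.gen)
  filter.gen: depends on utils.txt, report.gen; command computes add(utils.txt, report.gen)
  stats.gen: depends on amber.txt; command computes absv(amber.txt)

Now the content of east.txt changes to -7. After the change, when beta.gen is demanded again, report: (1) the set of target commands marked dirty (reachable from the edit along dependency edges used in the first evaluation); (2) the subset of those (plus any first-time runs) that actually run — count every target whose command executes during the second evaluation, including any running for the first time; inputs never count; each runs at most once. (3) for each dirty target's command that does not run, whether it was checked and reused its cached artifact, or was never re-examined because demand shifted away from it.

Initial pass — values computed on the first demand:
  report.gen = add(-7, -8) = -15
  audit.gen = absv(-15) = 15
  schema.gen = min2(-15, 9) = -15
  stats.gen = absv(-7) = 7
  index.gen = min2(-15, 7) = -15
  beta.gen = max2(15, -15) = 15

Second demand — change propagation:
  schema.gen: re-runs because east.txt 9->-7; new result -15 (unchanged).
  index.gen: re-examined; everything it read last time is the same (schema.gen unchanged, stats.gen unchanged) — cache -15 kept, no run.
  beta.gen: re-examined; everything it read last time is the same (audit.gen unchanged, index.gen unchanged) — cache 15 kept, no run.

The important point: schema.gen recomputes to an identical value, and the output ends up unchanged.

Dirty set: beta.gen, index.gen, schema.gen.
Run set: schema.gen (1 run).
Re-examined without running (cache reused): beta.gen, index.gen.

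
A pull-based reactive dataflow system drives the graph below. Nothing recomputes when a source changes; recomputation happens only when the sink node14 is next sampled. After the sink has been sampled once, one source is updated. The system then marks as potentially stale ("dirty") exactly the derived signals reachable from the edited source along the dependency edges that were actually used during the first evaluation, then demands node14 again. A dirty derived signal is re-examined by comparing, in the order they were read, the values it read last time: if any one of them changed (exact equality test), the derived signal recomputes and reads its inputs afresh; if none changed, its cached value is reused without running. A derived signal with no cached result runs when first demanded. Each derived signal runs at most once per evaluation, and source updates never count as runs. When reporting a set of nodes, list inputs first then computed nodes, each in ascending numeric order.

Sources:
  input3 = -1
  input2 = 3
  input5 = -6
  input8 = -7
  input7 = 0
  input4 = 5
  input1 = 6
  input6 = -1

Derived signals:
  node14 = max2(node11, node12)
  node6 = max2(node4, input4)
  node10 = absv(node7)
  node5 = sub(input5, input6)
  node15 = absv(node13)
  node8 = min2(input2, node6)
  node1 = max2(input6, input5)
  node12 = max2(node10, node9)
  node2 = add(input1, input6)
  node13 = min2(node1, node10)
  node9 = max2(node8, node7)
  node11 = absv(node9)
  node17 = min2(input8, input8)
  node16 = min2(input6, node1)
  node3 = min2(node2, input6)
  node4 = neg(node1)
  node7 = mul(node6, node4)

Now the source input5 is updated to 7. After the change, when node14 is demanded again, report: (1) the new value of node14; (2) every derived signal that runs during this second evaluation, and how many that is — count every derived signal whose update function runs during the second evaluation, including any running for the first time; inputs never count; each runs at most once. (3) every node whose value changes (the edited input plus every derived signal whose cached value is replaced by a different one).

New value of node14: 35.
Derived signals that run: node1, node4, node6, node7, node9, node10, node11, node12, node14 — 9 in total.
Values that change: input5, node1, node4, node7, node9, node10, node11, node12, node14.
Key observation: the cutoff stops propagation at node8 — its inputs' values are unchanged, so it reuses its cache.

First evaluation (everything demanded from the output):
  node1 = max2(-1, -6) = -1
  node4 = neg(-1) = 1
  node6 = max2(1, 5) = 5
  node7 = mul(5, 1) = 5
  node8 = min2(3, 5) = 3
  node9 = max2(3, 5) = 5
  node10 = absv(5) = 5
  node11 = absv(5) = 5
  node12 = max2(5, 5) = 5
  node14 = max2(5, 5) = 5

Propagation after the edit:
  node1: runs — input5 -6->7; result 7.
  node4: runs — node1 -1->7; result -7.
  node6: runs — node4 1->-7; result 5 (same value as before).
  node7: runs — node4 1->-7; result -35.
  node8: checked — values it read are unchanged (input2 unchanged, node6 unchanged); reused cached 3 without running.
  node9: runs — node7 5->-35; result 3.
  node10: runs — node7 5->-35; result 35.
  node11: runs — node9 5->3; result 3.
  node12: runs — node10 5->35; node9 5->3; result 35.
  node14: runs — node11 5->3; node12 5->35; result 35.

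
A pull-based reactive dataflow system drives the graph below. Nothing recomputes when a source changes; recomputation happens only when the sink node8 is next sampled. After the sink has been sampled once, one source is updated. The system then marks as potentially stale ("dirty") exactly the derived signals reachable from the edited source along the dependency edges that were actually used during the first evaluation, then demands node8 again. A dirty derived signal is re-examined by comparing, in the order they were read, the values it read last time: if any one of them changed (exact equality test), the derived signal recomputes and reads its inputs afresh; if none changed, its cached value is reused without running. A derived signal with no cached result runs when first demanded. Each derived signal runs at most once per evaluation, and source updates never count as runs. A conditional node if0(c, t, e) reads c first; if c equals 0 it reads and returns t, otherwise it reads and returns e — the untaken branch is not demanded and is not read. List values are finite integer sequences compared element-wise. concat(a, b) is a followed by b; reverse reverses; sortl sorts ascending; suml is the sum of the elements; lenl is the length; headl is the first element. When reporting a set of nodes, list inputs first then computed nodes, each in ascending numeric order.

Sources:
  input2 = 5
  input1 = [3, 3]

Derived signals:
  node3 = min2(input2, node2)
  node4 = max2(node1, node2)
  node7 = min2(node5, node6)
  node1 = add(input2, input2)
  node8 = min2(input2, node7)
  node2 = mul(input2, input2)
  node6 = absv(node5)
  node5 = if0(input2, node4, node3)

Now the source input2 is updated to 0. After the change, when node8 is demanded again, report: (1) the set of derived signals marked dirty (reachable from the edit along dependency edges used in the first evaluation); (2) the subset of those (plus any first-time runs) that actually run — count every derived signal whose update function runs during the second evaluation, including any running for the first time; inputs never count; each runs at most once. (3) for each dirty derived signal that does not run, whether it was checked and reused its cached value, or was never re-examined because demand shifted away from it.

Marked dirty: node2, node3, node5, node6, node7, node8.
Derived signals that run: node1, node2, node4, node5, node6, node7, node8 — 7 in total.
Never re-examined (demand shifted away): node3.
Key observation: a condition flipped, so demand moved to the other branch — node3 is never re-examined.

First evaluation (everything demanded from the output):
  node2 = mul(5, 5) = 25
  node3 = min2(5, 25) = 5
  node5 = if0(input2=5 -> else branch node3) = 5
  node6 = absv(5) = 5
  node7 = min2(5, 5) = 5
  node8 = min2(5, 5) = 5

Propagation after the edit:
  node1: demanded for the first time — runs, produces 0.
  node2: runs — input2 5->0; input2 5->0; result 0.
  node3: marked dirty but never re-examined — demand shifted away from it.
  node4: demanded for the first time — runs, produces 0.
  node5: runs — input2 5->0; result 0.
  node6: runs — node5 5->0; result 0.
  node7: runs — node5 5->0; node6 5->0; result 0.
  node8: runs — input2 5->0; node7 5->0; result 0.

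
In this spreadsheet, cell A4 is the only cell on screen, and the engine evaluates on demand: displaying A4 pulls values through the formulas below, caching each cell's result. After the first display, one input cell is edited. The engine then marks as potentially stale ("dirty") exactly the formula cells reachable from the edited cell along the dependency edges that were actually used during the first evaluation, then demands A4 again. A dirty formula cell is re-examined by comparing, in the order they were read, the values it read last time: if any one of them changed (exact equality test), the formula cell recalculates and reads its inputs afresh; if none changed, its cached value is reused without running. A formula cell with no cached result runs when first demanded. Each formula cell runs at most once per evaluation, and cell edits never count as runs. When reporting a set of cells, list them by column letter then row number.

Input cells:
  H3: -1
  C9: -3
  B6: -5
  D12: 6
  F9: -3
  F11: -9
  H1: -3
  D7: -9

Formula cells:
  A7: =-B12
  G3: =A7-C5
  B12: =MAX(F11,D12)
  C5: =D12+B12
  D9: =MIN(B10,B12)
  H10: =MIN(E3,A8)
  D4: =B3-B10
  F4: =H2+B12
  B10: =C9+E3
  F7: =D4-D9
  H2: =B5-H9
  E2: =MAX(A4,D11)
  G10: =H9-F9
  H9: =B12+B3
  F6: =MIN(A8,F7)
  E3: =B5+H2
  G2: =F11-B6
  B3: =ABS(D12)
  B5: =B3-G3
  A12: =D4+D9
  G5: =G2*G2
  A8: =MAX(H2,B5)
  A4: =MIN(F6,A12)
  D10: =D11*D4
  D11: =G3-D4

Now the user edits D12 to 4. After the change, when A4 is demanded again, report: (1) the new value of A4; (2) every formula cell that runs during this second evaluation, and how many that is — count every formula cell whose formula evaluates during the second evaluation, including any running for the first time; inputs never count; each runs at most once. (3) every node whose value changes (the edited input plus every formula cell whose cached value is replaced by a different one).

Initial pass — values computed on the first demand:
  B3 = ABS(6) = 6
  B12 = MAX(-9, 6) = 6
  A7 = -(6) = -6
  C5 = 6 + 6 = 12
  G3 = -6 - 12 = -18
  B5 = 6 - -18 = 24
  H9 = 6 + 6 = 12
  H2 = 24 - 12 = 12
  A8 = MAX(12, 24) = 24
  E3 = 24 + 12 = 36
  B10 = -3 + 36 = 33
  D4 = 6 - 33 = -27
  D9 = MIN(33, 6) = 6
  A12 = -27 + 6 = -21
  F7 = -27 - 6 = -33
  F6 = MIN(24, -33) = -33
  A4 = MIN(-33, -21) = -33

Second demand — change propagation:
  B3: re-runs because D12 6->4; new result 4.
  B12: re-runs because D12 6->4; new result 4.
  A7: re-runs because B12 6->4; new result -4.
  C5: re-runs because D12 6->4; B12 6->4; new result 8.
  G3: re-runs because A7 -6->-4; C5 12->8; new result -12.
  B5: re-runs because B3 6->4; G3 -18->-12; new result 16.
  H9: re-runs because B12 6->4; B3 6->4; new result 8.
  H2: re-runs because B5 24->16; H9 12->8; new result 8.
  A8: re-runs because H2 12->8; B5 24->16; new result 16.
  E3: re-runs because B5 24->16; H2 12->8; new result 24.
  B10: re-runs because E3 36->24; new result 21.
  D4: re-runs because B3 6->4; B10 33->21; new result -17.
  D9: re-runs because B10 33->21; B12 6->4; new result 4.
  A12: re-runs because D4 -27->-17; D9 6->4; new result -13.
  F7: re-runs because D4 -27->-17; D9 6->4; new result -21.
  F6: re-runs because A8 24->16; F7 -33->-21; new result -21.
  A4: re-runs because F6 -33->-21; A12 -21->-13; new result -21.

A4 now evaluates to -21.
Run set: A4, A7, A8, A12, B3, B5, B10, B12, C5, D4, D9, E3, F6, F7, G3, H2, H9 (17 run).
Changed values: A4, A7, A8, A12, B3, B5, B10, B12, C5, D4, D9, D12, E3, F6, F7, G3, H2, H9.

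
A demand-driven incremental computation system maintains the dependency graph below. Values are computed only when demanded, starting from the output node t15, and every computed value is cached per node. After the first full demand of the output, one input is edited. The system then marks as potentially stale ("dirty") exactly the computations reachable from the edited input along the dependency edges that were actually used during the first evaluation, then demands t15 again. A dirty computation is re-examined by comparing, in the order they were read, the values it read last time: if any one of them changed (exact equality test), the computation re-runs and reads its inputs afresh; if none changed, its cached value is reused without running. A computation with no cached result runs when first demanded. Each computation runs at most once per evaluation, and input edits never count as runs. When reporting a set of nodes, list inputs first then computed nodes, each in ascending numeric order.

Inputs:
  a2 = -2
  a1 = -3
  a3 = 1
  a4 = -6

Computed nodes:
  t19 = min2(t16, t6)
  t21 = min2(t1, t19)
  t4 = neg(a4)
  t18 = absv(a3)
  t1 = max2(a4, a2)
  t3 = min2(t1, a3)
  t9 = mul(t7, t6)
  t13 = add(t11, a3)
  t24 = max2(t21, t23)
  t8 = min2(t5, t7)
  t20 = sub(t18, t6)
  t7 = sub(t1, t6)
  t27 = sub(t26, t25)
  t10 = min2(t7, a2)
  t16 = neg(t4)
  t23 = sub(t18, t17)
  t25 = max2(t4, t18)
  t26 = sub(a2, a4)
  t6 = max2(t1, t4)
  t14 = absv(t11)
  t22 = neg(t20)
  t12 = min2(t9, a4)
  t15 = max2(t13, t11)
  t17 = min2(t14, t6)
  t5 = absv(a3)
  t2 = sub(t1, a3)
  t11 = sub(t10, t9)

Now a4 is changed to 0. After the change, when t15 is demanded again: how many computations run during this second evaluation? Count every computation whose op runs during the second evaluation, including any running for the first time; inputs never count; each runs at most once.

First evaluation (everything demanded from the output):
  t1 = max2(-6, -2) = -2
  t4 = neg(-6) = 6
  t6 = max2(-2, 6) = 6
  t7 = sub(-2, 6) = -8
  t9 = mul(-8, 6) = -48
  t10 = min2(-8, -2) = -8
  t11 = sub(-8, -48) = 40
  t13 = add(40, 1) = 41
  t15 = max2(41, 40) = 41

Propagation after the edit:
  t1: runs — a4 -6->0; result 0.
  t4: runs — a4 -6->0; result 0.
  t6: runs — t1 -2->0; t4 6->0; result 0.
  t7: runs — t1 -2->0; t6 6->0; result 0.
  t9: runs — t7 -8->0; t6 6->0; result 0.
  t10: runs — t7 -8->0; result -2.
  t11: runs — t10 -8->-2; t9 -48->0; result -2.
  t13: runs — t11 40->-2; result -1.
  t15: runs — t13 41->-1; t11 40->-2; result -1.

Computations that run: t1, t4, t6, t7, t9, t10, t11, t13, t15 — 9 in total.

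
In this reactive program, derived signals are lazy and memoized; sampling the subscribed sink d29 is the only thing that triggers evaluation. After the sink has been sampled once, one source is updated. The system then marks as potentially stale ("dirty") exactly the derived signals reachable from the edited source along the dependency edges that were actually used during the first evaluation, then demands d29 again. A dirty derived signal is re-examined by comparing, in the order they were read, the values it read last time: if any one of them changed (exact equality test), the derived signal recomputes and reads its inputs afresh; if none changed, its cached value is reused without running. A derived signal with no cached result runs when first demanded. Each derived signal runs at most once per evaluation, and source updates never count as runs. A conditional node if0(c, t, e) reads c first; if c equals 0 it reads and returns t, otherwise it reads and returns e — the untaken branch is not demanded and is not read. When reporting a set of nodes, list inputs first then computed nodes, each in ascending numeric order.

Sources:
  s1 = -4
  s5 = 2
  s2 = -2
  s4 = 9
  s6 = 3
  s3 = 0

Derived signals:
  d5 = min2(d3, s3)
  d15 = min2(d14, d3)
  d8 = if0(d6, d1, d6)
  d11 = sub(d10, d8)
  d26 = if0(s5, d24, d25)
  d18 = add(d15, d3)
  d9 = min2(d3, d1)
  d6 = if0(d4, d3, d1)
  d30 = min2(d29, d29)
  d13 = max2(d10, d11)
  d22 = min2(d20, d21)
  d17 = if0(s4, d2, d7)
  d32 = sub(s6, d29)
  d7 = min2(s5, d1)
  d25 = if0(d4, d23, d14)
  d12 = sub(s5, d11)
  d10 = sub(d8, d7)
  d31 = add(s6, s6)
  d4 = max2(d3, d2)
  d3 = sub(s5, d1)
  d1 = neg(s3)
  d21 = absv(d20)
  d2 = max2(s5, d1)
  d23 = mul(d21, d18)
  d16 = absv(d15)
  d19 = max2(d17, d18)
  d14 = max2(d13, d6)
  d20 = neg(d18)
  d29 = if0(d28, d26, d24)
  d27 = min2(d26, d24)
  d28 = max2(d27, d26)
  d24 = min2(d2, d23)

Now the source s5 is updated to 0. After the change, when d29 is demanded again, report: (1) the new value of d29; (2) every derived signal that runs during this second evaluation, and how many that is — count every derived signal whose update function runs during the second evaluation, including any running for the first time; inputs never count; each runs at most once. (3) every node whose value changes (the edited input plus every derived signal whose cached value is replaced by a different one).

Demanding d29 again yields 0.
13 derived signals run: d2, d3, d4, d6, d7, d15, d18, d20, d21, d23, d24, d26, d27.
The nodes whose values change: s5, d2, d3, d4, d18, d20, d21, d23, d24.
Note the branch switch — demand abandons d25, which is never re-examined.

First demand of the output computes:
  d1 = neg(0) = 0
  d2 = max2(2, 0) = 2
  d3 = sub(2, 0) = 2
  d4 = max2(2, 2) = 2
  d6 = if0(d4=2 -> else branch d1) = 0
  d7 = min2(2, 0) = 0
  d8 = if0(d6=0 -> then branch d1) = 0
  d10 = sub(0, 0) = 0
  d11 = sub(0, 0) = 0
  d13 = max2(0, 0) = 0
  d14 = max2(0, 0) = 0
  d15 = min2(0, 2) = 0
  d18 = add(0, 2) = 2
  d20 = neg(2) = -2
  d21 = absv(-2) = 2
  d23 = mul(2, 2) = 4
  d24 = min2(2, 4) = 2
  d25 = if0(d4=2 -> else branch d14) = 0
  d26 = if0(s5=2 -> else branch d25) = 0
  d27 = min2(0, 2) = 0
  d28 = max2(0, 0) = 0
  d29 = if0(d28=0 -> then branch d26) = 0

After the edit, cleaning proceeds:
  d2: a read changed (s5 2->0) — executes, giving 0.
  d3: a read changed (s5 2->0) — executes, giving 0.
  d4: a read changed (d3 2->0; d2 2->0) — executes, giving 0.
  d6: a read changed (d4 2->0) — executes, giving 0 — identical to its old value.
  d7: a read changed (s5 2->0) — executes, giving 0 — identical to its old value.
  d8: dirty, but its reads are unchanged (d6 unchanged, d1 unchanged); cached 0 stands.
  d10: dirty, but its reads are unchanged (d8 unchanged, d7 unchanged); cached 0 stands.
  d11: dirty, but its reads are unchanged (d10 unchanged, d8 unchanged); cached 0 stands.
  d13: dirty, but its reads are unchanged (d10 unchanged, d11 unchanged); cached 0 stands.
  d14: dirty, but its reads are unchanged (d13 unchanged, d6 unchanged); cached 0 stands.
  d15: a read changed (d3 2->0) — executes, giving 0 — identical to its old value.
  d18: a read changed (d3 2->0) — executes, giving 0.
  d20: a read changed (d18 2->0) — executes, giving 0.
  d21: a read changed (d20 -2->0) — executes, giving 0.
  d23: a read changed (d21 2->0; d18 2->0) — executes, giving 0.
  d24: a read changed (d2 2->0; d23 4->0) — executes, giving 0.
  d25: stays stale; no demand reaches it after the flip.
  d26: a read changed (s5 2->0) — executes, giving 0 — identical to its old value.
  d27: a read changed (d24 2->0) — executes, giving 0 — identical to its old value.
  d28: dirty, but its reads are unchanged (d27 unchanged, d26 unchanged); cached 0 stands.
  d29: dirty, but its reads are unchanged (d28 unchanged, d26 unchanged); cached 0 stands.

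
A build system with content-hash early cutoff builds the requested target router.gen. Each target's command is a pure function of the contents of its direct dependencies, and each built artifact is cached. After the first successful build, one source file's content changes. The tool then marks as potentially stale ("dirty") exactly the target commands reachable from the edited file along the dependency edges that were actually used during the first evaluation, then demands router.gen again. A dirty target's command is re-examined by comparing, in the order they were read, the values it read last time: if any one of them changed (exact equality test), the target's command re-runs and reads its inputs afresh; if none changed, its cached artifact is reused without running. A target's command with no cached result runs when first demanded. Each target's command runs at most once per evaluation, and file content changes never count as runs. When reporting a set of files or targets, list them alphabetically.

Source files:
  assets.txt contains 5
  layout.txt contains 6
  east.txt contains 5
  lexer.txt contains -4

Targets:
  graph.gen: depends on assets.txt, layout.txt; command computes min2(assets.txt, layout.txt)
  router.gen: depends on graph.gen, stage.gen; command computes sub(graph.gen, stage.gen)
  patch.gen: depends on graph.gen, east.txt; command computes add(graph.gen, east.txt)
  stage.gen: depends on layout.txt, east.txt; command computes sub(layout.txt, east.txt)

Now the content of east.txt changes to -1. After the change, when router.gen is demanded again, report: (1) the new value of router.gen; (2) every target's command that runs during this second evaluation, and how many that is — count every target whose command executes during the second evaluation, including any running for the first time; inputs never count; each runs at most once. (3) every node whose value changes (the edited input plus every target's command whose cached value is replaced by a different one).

New value of router.gen: -2.
Target commands that run: router.gen, stage.gen — 2 in total.
Values that change: east.txt, router.gen, stage.gen.

First evaluation (everything demanded from the output):
  graph.gen = min2(5, 6) = 5
  stage.gen = sub(6, 5) = 1
  router.gen = sub(5, 1) = 4

Propagation after the edit:
  stage.gen: runs — east.txt 5->-1; result 7.
  router.gen: runs — stage.gen 1->7; result -2.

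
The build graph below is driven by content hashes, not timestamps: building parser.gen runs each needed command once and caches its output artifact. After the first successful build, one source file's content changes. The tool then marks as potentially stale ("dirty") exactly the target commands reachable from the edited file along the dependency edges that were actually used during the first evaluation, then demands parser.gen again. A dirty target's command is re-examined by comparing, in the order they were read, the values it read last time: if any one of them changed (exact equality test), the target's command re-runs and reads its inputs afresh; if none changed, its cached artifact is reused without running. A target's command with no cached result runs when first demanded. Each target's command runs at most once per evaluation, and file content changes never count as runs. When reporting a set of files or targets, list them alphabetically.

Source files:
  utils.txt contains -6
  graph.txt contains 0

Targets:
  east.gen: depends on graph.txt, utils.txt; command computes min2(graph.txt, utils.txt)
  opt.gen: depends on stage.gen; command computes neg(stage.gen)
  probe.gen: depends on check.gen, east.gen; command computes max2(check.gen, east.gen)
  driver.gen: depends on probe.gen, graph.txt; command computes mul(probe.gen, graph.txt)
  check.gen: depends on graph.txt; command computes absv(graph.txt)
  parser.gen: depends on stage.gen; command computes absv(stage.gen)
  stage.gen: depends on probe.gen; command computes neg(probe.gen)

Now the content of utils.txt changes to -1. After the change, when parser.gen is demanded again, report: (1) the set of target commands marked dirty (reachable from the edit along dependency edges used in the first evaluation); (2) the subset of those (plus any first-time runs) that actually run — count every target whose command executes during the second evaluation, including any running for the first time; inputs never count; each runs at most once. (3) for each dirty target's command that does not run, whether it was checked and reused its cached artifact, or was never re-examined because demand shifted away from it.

Dirty set: east.gen, parser.gen, probe.gen, stage.gen.
Run set: east.gen, probe.gen (2 run).
Re-examined without running (cache reused): parser.gen, stage.gen.
The important point: probe.gen recomputes to an identical value, and the output ends up unchanged.

Initial pass — values computed on the first demand:
  check.gen = absv(0) = 0
  east.gen = min2(0, -6) = -6
  probe.gen = max2(0, -6) = 0
  stage.gen = neg(0) = 0
  parser.gen = absv(0) = 0

Second demand — change propagation:
  east.gen: re-runs because utils.txt -6->-1; new result -1.
  probe.gen: re-runs because east.gen -6->-1; new result 0 (unchanged).
  stage.gen: re-examined; everything it read last time is the same (probe.gen unchanged) — cache 0 kept, no run.
  parser.gen: re-examined; everything it read last time is the same (stage.gen unchanged) — cache 0 kept, no run.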